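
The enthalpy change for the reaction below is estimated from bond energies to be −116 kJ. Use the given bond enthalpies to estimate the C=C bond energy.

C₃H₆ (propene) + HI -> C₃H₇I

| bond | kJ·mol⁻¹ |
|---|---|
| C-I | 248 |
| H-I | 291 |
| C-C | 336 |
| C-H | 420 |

D(C=C) ≈ 597 kJ/mol

Let D be the C=C bond energy.
Σ(broken) = 1×336 + 6×420 + 1×D + 1×291 = 3147 + D
Σ(formed) = 2×336 + 7×420 + 1×248 = 3860
ΔH = Σ(broken) − Σ(formed) = (3147 + D) − (3860) = −713 + D
Setting this equal to −116 kJ gives D = 597 kJ/mol.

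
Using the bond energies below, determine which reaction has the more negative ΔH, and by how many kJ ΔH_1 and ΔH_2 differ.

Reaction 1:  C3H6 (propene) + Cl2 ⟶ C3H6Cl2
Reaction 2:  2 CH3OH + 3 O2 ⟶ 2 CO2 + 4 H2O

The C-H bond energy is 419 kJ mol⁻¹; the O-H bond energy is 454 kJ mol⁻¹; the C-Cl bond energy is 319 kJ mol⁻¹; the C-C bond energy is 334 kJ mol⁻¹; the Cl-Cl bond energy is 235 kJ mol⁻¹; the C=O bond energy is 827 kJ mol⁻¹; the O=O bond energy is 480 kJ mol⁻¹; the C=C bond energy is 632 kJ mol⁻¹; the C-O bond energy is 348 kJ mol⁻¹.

Reaction 2, by 1277 kJ

Reaction 1:
  Bonds broken (reactants):
    C-C: 1 × 334 = 334
    C-H: 6 × 419 = 2514
    C=C: 1 × 632 = 632
    Cl-Cl: 1 × 235 = 235
    Σ(broken) = 3715 kJ
  Bonds formed (products):
    C-C: 2 × 334 = 668
    C-Cl: 2 × 319 = 638
    C-H: 6 × 419 = 2514
    Σ(formed) = 3820 kJ
  ΔH_1 = 3715 − 3820 = −105 kJ
Reaction 2:
  Bonds broken (reactants):
    C-H: 6 × 419 = 2514
    C-O: 2 × 348 = 696
    O-H: 2 × 454 = 908
    O=O: 3 × 480 = 1440
    Σ(broken) = 5558 kJ
  Bonds formed (products):
    C=O: 4 × 827 = 3308
    O-H: 8 × 454 = 3632
    Σ(formed) = 6940 kJ
  ΔH_2 = 5558 − 6940 = −1382 kJ
ΔH_1 − ΔH_2 = +1277 kJ, so reaction 2 has the more negative ΔH; |ΔH_1 − ΔH_2| = 1277 kJ.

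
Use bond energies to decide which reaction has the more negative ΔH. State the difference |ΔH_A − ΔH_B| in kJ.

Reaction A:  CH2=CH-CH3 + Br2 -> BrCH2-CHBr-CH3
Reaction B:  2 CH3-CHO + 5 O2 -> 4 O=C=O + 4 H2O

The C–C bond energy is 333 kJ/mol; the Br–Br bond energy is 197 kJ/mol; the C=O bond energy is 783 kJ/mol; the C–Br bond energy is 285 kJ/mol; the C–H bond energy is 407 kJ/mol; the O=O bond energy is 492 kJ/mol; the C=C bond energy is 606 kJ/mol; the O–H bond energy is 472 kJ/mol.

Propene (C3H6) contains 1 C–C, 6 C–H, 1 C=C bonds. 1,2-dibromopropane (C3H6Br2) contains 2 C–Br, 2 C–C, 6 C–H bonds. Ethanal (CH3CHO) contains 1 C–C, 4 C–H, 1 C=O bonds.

Reaction A:
  Bonds broken (reactants):
    Br–Br: 1 × 197 = 197
    C–C: 1 × 333 = 333
    C–H: 6 × 407 = 2442
    C=C: 1 × 606 = 606
    Σ(broken) = 3578 kJ
  Bonds formed (products):
    C–Br: 2 × 285 = 570
    C–C: 2 × 333 = 666
    C–H: 6 × 407 = 2442
    Σ(formed) = 3678 kJ
  ΔH_A = 3578 − 3678 = −100 kJ
Reaction B:
  Bonds broken (reactants):
    C–C: 2 × 333 = 666
    C–H: 8 × 407 = 3256
    C=O: 2 × 783 = 1566
    O=O: 5 × 492 = 2460
    Σ(broken) = 7948 kJ
  Bonds formed (products):
    C=O: 8 × 783 = 6264
    O–H: 8 × 472 = 3776
    Σ(formed) = 10040 kJ
  ΔH_B = 7948 − 10040 = −2092 kJ
ΔH_A − ΔH_B = +1992 kJ, so reaction B has the more negative ΔH; |ΔH_A − ΔH_B| = 1992 kJ.

Reaction B, by 1992 kJ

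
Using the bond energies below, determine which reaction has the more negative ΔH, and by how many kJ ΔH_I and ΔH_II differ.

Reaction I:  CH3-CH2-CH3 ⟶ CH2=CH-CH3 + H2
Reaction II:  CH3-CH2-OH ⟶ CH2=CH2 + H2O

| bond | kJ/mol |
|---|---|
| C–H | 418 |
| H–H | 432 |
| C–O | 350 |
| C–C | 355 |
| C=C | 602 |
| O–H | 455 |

Reaction I:
  Bonds broken (reactants):
    C–C: 2 × 355 = 710
    C–H: 8 × 418 = 3344
    Σ(broken) = 4054 kJ
  Bonds formed (products):
    C–C: 1 × 355 = 355
    C–H: 6 × 418 = 2508
    C=C: 1 × 602 = 602
    H–H: 1 × 432 = 432
    Σ(formed) = 3897 kJ
  ΔH_I = 4054 − 3897 = +157 kJ
Reaction II:
  Bonds broken (reactants):
    C–C: 1 × 355 = 355
    C–H: 5 × 418 = 2090
    C–O: 1 × 350 = 350
    O–H: 1 × 455 = 455
    Σ(broken) = 3250 kJ
  Bonds formed (products):
    C–H: 4 × 418 = 1672
    C=C: 1 × 602 = 602
    O–H: 2 × 455 = 910
    Σ(formed) = 3184 kJ
  ΔH_II = 3250 − 3184 = +66 kJ
ΔH_I − ΔH_II = +91 kJ, so reaction II has the more negative ΔH; |ΔH_I − ΔH_II| = 91 kJ.

Reaction II, by 91 kJ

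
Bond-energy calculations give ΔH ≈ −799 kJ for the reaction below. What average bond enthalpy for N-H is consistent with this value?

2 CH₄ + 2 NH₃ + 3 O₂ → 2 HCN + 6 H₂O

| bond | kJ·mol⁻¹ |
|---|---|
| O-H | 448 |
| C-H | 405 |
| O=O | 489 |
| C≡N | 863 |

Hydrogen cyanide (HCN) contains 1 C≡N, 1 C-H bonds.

D(N-H) ≈ 401 kJ/mol

Let D be the N-H bond energy.
Σ(broken) = 8×405 + 6×D + 3×489 = 4707 + 6D
Σ(formed) = 2×863 + 2×405 + 12×448 = 7912
ΔH = Σ(broken) − Σ(formed) = (4707 + 6D) − (7912) = −3205 + 6D
Setting this equal to −799 kJ gives 6D = 2406, so D = 401 kJ/mol.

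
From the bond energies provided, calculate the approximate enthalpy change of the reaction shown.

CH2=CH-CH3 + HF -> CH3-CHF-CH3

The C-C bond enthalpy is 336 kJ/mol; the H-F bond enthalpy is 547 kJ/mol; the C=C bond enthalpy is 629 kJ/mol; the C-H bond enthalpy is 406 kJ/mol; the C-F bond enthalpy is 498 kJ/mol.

Bonds broken (reactants):
  C-C: 1 × 336 = 336
  C-H: 6 × 406 = 2436
  C=C: 1 × 629 = 629
  H-F: 1 × 547 = 547
  Σ(broken) = 3948 kJ
Bonds formed (products):
  C-C: 2 × 336 = 672
  C-F: 1 × 498 = 498
  C-H: 7 × 406 = 2842
  Σ(formed) = 4012 kJ
ΔH = Σ(broken) − Σ(formed) = 3948 − 4012 = −64 kJ

ΔH ≈ −64 kJ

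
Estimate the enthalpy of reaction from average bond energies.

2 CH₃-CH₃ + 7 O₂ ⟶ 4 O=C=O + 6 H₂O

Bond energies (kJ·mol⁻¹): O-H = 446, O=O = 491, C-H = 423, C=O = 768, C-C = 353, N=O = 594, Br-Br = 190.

Bonds broken (reactants):
  C-C: 2 × 353 = 706
  C-H: 12 × 423 = 5076
  O=O: 7 × 491 = 3437
  Σ(broken) = 9219 kJ
Bonds formed (products):
  C=O: 8 × 768 = 6144
  O-H: 12 × 446 = 5352
  Σ(formed) = 11496 kJ
ΔH = Σ(broken) − Σ(formed) = 9219 − 11496 = −2277 kJ

ΔH ≈ −2277 kJ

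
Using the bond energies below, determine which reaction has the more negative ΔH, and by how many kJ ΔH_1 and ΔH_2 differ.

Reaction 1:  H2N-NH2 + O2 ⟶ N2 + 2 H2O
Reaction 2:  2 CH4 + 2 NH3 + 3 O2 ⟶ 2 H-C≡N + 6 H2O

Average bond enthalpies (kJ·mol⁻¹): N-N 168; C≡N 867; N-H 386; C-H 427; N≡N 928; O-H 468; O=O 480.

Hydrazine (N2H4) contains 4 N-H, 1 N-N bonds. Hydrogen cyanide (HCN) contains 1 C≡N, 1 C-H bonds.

Reaction 1:
  Bonds broken (reactants):
    N-H: 4 × 386 = 1544
    N-N: 1 × 168 = 168
    O=O: 1 × 480 = 480
    Σ(broken) = 2192 kJ
  Bonds formed (products):
    N≡N: 1 × 928 = 928
    O-H: 4 × 468 = 1872
    Σ(formed) = 2800 kJ
  ΔH_1 = 2192 − 2800 = −608 kJ
Reaction 2:
  Bonds broken (reactants):
    C-H: 8 × 427 = 3416
    N-H: 6 × 386 = 2316
    O=O: 3 × 480 = 1440
    Σ(broken) = 7172 kJ
  Bonds formed (products):
    C≡N: 2 × 867 = 1734
    C-H: 2 × 427 = 854
    O-H: 12 × 468 = 5616
    Σ(formed) = 8204 kJ
  ΔH_2 = 7172 − 8204 = −1032 kJ
ΔH_1 − ΔH_2 = +424 kJ, so reaction 2 has the more negative ΔH; |ΔH_1 − ΔH_2| = 424 kJ.

Reaction 2, by 424 kJ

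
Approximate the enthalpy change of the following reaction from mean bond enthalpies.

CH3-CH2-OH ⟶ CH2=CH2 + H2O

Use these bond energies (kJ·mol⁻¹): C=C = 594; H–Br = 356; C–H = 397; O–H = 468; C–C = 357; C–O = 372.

Bonds broken (reactants):
  C–C: 1 × 357 = 357
  C–H: 5 × 397 = 1985
  C–O: 1 × 372 = 372
  O–H: 1 × 468 = 468
  Σ(broken) = 3182 kJ
Bonds formed (products):
  C–H: 4 × 397 = 1588
  C=C: 1 × 594 = 594
  O–H: 2 × 468 = 936
  Σ(formed) = 3118 kJ
ΔH = Σ(broken) − Σ(formed) = 3182 − 3118 = +64 kJ

ΔH ≈ +64 kJ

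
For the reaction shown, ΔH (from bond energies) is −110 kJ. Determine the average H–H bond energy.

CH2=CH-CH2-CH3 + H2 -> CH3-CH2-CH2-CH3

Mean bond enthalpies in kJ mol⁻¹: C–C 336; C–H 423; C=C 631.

Let D be the H–H bond energy.
Σ(broken) = 2×336 + 8×423 + 1×631 + 1×D = 4687 + D
Σ(formed) = 3×336 + 10×423 = 5238
ΔH = Σ(broken) − Σ(formed) = (4687 + D) − (5238) = −551 + D
Setting this equal to −110 kJ gives D = 441 kJ/mol.

D(H–H) ≈ 441 kJ/mol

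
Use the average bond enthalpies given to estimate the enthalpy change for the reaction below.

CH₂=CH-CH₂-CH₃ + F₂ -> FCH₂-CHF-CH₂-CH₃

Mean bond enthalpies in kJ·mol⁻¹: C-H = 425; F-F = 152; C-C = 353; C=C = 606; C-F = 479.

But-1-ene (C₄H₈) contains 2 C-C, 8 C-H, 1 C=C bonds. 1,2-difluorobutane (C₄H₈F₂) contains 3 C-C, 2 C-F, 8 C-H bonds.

Bonds broken (reactants):
  C-C: 2 × 353 = 706
  C-H: 8 × 425 = 3400
  C=C: 1 × 606 = 606
  F-F: 1 × 152 = 152
  Σ(broken) = 4864 kJ
Bonds formed (products):
  C-C: 3 × 353 = 1059
  C-F: 2 × 479 = 958
  C-H: 8 × 425 = 3400
  Σ(formed) = 5417 kJ
ΔH = Σ(broken) − Σ(formed) = 4864 − 5417 = −553 kJ

ΔH ≈ −553 kJ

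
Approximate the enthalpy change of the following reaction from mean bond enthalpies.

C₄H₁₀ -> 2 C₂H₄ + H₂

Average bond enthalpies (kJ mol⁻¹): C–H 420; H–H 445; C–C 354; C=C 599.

Bonds broken (reactants):
  C–C: 3 × 354 = 1062
  C–H: 10 × 420 = 4200
  Σ(broken) = 5262 kJ
Bonds formed (products):
  C–H: 8 × 420 = 3360
  C=C: 2 × 599 = 1198
  H–H: 1 × 445 = 445
  Σ(formed) = 5003 kJ
ΔH = Σ(broken) − Σ(formed) = 5262 − 5003 = +259 kJ

ΔH ≈ +259 kJ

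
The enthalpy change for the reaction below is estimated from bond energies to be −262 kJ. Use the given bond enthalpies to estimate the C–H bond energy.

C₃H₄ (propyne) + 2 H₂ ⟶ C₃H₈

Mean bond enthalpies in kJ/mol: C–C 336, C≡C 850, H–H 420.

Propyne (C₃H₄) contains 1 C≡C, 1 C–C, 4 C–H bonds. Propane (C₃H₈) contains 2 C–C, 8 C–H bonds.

D(C–H) ≈ 404 kJ/mol

Let D be the C–H bond energy.
Σ(broken) = 1×850 + 1×336 + 4×D + 2×420 = 2026 + 4D
Σ(formed) = 2×336 + 8×D = 672 + 8D
ΔH = Σ(broken) − Σ(formed) = (2026 + 4D) − (672 + 8D) = +1354 − 4D
Setting this equal to −262 kJ gives 4D = 1616, so D = 404 kJ/mol.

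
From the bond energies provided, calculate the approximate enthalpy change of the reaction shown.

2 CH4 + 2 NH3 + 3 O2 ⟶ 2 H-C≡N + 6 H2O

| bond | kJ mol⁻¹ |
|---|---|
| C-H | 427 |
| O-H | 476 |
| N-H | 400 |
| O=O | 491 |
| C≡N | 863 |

ΔH ≈ −1003 kJ

Bonds broken (reactants):
  C-H: 8 × 427 = 3416
  N-H: 6 × 400 = 2400
  O=O: 3 × 491 = 1473
  Σ(broken) = 7289 kJ
Bonds formed (products):
  C≡N: 2 × 863 = 1726
  C-H: 2 × 427 = 854
  O-H: 12 × 476 = 5712
  Σ(formed) = 8292 kJ
ΔH = Σ(broken) − Σ(formed) = 7289 − 8292 = −1003 kJ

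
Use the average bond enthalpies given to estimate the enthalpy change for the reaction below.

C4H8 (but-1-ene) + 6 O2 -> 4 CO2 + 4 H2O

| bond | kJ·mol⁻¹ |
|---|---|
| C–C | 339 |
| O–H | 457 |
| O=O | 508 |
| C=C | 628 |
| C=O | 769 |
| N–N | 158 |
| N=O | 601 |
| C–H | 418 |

ΔH ≈ −2110 kJ

Bonds broken (reactants):
  C–C: 2 × 339 = 678
  C–H: 8 × 418 = 3344
  C=C: 1 × 628 = 628
  O=O: 6 × 508 = 3048
  Σ(broken) = 7698 kJ
Bonds formed (products):
  C=O: 8 × 769 = 6152
  O–H: 8 × 457 = 3656
  Σ(formed) = 9808 kJ
ΔH = Σ(broken) − Σ(formed) = 7698 − 9808 = −2110 kJ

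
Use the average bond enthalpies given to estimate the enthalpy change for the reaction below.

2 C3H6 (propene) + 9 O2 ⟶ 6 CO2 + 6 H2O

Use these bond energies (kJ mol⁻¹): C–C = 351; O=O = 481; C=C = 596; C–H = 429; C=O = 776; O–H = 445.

ΔH ≈ −3281 kJ

Bonds broken (reactants):
  C–C: 2 × 351 = 702
  C–H: 12 × 429 = 5148
  C=C: 2 × 596 = 1192
  O=O: 9 × 481 = 4329
  Σ(broken) = 11371 kJ
Bonds formed (products):
  C=O: 12 × 776 = 9312
  O–H: 12 × 445 = 5340
  Σ(formed) = 14652 kJ
ΔH = Σ(broken) − Σ(formed) = 11371 − 14652 = −3281 kJ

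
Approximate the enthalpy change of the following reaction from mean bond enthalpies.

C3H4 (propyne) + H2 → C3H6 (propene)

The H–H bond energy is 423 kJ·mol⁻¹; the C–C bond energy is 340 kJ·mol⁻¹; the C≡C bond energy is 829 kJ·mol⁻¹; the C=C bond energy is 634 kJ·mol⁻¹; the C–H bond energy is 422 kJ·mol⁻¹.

ΔH ≈ −226 kJ

Bonds broken (reactants):
  C≡C: 1 × 829 = 829
  C–C: 1 × 340 = 340
  C–H: 4 × 422 = 1688
  H–H: 1 × 423 = 423
  Σ(broken) = 3280 kJ
Bonds formed (products):
  C–C: 1 × 340 = 340
  C–H: 6 × 422 = 2532
  C=C: 1 × 634 = 634
  Σ(formed) = 3506 kJ
ΔH = Σ(broken) − Σ(formed) = 3280 − 3506 = −226 kJ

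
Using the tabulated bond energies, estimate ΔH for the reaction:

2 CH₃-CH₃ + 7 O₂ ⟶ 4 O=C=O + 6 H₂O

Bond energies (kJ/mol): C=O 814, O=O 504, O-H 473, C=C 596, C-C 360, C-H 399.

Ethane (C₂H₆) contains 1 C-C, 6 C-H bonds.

ΔH ≈ −3152 kJ

Bonds broken (reactants):
  C-C: 2 × 360 = 720
  C-H: 12 × 399 = 4788
  O=O: 7 × 504 = 3528
  Σ(broken) = 9036 kJ
Bonds formed (products):
  C=O: 8 × 814 = 6512
  O-H: 12 × 473 = 5676
  Σ(formed) = 12188 kJ
ΔH = Σ(broken) − Σ(formed) = 9036 − 12188 = −3152 kJ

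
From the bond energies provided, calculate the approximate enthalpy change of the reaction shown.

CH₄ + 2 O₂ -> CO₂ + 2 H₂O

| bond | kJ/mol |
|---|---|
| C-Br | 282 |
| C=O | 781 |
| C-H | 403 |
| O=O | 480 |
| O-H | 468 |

ΔH ≈ −862 kJ

Bonds broken (reactants):
  C-H: 4 × 403 = 1612
  O=O: 2 × 480 = 960
  Σ(broken) = 2572 kJ
Bonds formed (products):
  C=O: 2 × 781 = 1562
  O-H: 4 × 468 = 1872
  Σ(formed) = 3434 kJ
ΔH = Σ(broken) − Σ(formed) = 2572 − 3434 = −862 kJ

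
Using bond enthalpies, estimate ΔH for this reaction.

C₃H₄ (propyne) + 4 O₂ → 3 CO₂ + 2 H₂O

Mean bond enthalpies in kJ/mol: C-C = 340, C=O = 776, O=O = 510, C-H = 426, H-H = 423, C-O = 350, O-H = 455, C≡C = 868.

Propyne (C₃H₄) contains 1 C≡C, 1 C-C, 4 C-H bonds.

ΔH ≈ −1524 kJ

Bonds broken (reactants):
  C≡C: 1 × 868 = 868
  C-C: 1 × 340 = 340
  C-H: 4 × 426 = 1704
  O=O: 4 × 510 = 2040
  Σ(broken) = 4952 kJ
Bonds formed (products):
  C=O: 6 × 776 = 4656
  O-H: 4 × 455 = 1820
  Σ(formed) = 6476 kJ
ΔH = Σ(broken) − Σ(formed) = 4952 − 6476 = −1524 kJ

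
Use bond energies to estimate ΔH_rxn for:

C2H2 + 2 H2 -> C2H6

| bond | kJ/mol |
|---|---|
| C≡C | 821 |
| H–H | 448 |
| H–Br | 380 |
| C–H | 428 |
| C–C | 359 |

Bonds broken (reactants):
  C≡C: 1 × 821 = 821
  C–H: 2 × 428 = 856
  H–H: 2 × 448 = 896
  Σ(broken) = 2573 kJ
Bonds formed (products):
  C–C: 1 × 359 = 359
  C–H: 6 × 428 = 2568
  Σ(formed) = 2927 kJ
ΔH = Σ(broken) − Σ(formed) = 2573 − 2927 = −354 kJ

ΔH ≈ −354 kJ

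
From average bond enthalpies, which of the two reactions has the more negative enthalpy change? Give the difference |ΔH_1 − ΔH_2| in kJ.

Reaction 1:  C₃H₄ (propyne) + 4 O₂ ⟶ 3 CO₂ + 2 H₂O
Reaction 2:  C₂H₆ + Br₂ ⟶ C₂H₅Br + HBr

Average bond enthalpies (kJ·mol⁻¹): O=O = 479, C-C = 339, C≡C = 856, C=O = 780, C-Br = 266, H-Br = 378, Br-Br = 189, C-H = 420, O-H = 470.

Reaction 1:
  Bonds broken (reactants):
    C≡C: 1 × 856 = 856
    C-C: 1 × 339 = 339
    C-H: 4 × 420 = 1680
    O=O: 4 × 479 = 1916
    Σ(broken) = 4791 kJ
  Bonds formed (products):
    C=O: 6 × 780 = 4680
    O-H: 4 × 470 = 1880
    Σ(formed) = 6560 kJ
  ΔH_1 = 4791 − 6560 = −1769 kJ
Reaction 2:
  Bonds broken (reactants):
    Br-Br: 1 × 189 = 189
    C-C: 1 × 339 = 339
    C-H: 6 × 420 = 2520
    Σ(broken) = 3048 kJ
  Bonds formed (products):
    C-Br: 1 × 266 = 266
    C-C: 1 × 339 = 339
    C-H: 5 × 420 = 2100
    H-Br: 1 × 378 = 378
    Σ(formed) = 3083 kJ
  ΔH_2 = 3048 − 3083 = −35 kJ
ΔH_1 − ΔH_2 = −1734 kJ, so reaction 1 has the more negative ΔH; |ΔH_1 − ΔH_2| = 1734 kJ.

Reaction 1, by 1734 kJ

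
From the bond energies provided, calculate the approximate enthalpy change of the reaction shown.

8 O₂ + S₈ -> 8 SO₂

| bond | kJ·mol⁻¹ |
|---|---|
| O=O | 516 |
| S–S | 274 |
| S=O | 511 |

Bonds broken (reactants):
  O=O: 8 × 516 = 4128
  S–S: 8 × 274 = 2192
  Σ(broken) = 6320 kJ
Bonds formed (products):
  S=O: 16 × 511 = 8176
  Σ(formed) = 8176 kJ
ΔH = Σ(broken) − Σ(formed) = 6320 − 8176 = −1856 kJ

ΔH ≈ −1856 kJ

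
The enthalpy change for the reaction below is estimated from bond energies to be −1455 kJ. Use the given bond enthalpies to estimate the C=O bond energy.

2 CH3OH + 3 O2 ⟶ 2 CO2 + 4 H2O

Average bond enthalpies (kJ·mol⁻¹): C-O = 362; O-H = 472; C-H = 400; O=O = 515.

Let D be the C=O bond energy.
Σ(broken) = 6×400 + 2×362 + 2×472 + 3×515 = 5613
Σ(formed) = 4×D + 8×472 = 3776 + 4D
ΔH = Σ(broken) − Σ(formed) = (5613) − (3776 + 4D) = +1837 − 4D
Setting this equal to −1455 kJ gives 4D = 3292, so D = 823 kJ/mol.

D(C=O) ≈ 823 kJ/mol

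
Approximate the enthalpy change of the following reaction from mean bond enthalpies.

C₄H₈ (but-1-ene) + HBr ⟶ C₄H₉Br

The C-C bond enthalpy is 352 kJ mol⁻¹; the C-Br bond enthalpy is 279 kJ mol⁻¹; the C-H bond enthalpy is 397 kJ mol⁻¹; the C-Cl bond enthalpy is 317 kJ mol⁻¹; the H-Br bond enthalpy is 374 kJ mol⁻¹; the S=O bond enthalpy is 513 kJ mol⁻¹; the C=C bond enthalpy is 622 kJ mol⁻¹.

ΔH ≈ −32 kJ

Bonds broken (reactants):
  C-C: 2 × 352 = 704
  C-H: 8 × 397 = 3176
  C=C: 1 × 622 = 622
  H-Br: 1 × 374 = 374
  Σ(broken) = 4876 kJ
Bonds formed (products):
  C-Br: 1 × 279 = 279
  C-C: 3 × 352 = 1056
  C-H: 9 × 397 = 3573
  Σ(formed) = 4908 kJ
ΔH = Σ(broken) − Σ(formed) = 4876 − 4908 = −32 kJ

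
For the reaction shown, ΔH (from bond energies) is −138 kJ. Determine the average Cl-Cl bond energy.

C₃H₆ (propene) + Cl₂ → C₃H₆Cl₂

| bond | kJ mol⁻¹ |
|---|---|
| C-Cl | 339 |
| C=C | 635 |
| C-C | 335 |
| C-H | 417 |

Let D be the Cl-Cl bond energy.
Σ(broken) = 1×335 + 6×417 + 1×635 + 1×D = 3472 + D
Σ(formed) = 2×335 + 2×339 + 6×417 = 3850
ΔH = Σ(broken) − Σ(formed) = (3472 + D) − (3850) = −378 + D
Setting this equal to −138 kJ gives D = 240 kJ/mol.

D(Cl-Cl) ≈ 240 kJ/mol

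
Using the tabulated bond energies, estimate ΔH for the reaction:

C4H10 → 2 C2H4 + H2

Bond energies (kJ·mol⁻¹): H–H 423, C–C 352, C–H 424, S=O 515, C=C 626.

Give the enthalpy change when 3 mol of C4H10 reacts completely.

Bonds broken (reactants):
  C–C: 3 × 352 = 1056
  C–H: 10 × 424 = 4240
  Σ(broken) = 5296 kJ
Bonds formed (products):
  C–H: 8 × 424 = 3392
  C=C: 2 × 626 = 1252
  H–H: 1 × 423 = 423
  Σ(formed) = 5067 kJ
ΔH = Σ(broken) − Σ(formed) = 5296 − 5067 = +229 kJ
For 3× the reaction as written: 3 × (+229) = +687 kJ

ΔH = +687 kJ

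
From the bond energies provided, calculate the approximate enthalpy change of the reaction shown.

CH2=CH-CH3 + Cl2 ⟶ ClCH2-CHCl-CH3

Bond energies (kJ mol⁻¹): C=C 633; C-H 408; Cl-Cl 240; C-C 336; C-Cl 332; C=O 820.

Bonds broken (reactants):
  C-C: 1 × 336 = 336
  C-H: 6 × 408 = 2448
  C=C: 1 × 633 = 633
  Cl-Cl: 1 × 240 = 240
  Σ(broken) = 3657 kJ
Bonds formed (products):
  C-C: 2 × 336 = 672
  C-Cl: 2 × 332 = 664
  C-H: 6 × 408 = 2448
  Σ(formed) = 3784 kJ
ΔH = Σ(broken) − Σ(formed) = 3657 − 3784 = −127 kJ

ΔH ≈ −127 kJ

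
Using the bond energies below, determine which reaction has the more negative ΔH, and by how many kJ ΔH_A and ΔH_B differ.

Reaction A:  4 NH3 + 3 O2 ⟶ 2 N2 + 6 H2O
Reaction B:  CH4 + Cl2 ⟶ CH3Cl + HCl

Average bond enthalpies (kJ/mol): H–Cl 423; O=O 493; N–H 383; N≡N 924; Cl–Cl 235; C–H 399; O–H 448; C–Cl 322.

Reaction A:
  Bonds broken (reactants):
    N–H: 12 × 383 = 4596
    O=O: 3 × 493 = 1479
    Σ(broken) = 6075 kJ
  Bonds formed (products):
    N≡N: 2 × 924 = 1848
    O–H: 12 × 448 = 5376
    Σ(formed) = 7224 kJ
  ΔH_A = 6075 − 7224 = −1149 kJ
Reaction B:
  Bonds broken (reactants):
    C–H: 4 × 399 = 1596
    Cl–Cl: 1 × 235 = 235
    Σ(broken) = 1831 kJ
  Bonds formed (products):
    C–Cl: 1 × 322 = 322
    C–H: 3 × 399 = 1197
    H–Cl: 1 × 423 = 423
    Σ(formed) = 1942 kJ
  ΔH_B = 1831 − 1942 = −111 kJ
ΔH_A − ΔH_B = −1038 kJ, so reaction A has the more negative ΔH; |ΔH_A − ΔH_B| = 1038 kJ.

Reaction A, by 1038 kJ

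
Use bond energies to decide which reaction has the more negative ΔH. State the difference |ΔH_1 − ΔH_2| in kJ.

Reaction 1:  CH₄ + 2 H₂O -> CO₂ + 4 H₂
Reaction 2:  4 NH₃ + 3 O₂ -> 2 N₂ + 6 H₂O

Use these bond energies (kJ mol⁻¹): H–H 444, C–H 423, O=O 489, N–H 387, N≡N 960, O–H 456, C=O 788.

Reaction 2, by 1445 kJ

Reaction 1:
  Bonds broken (reactants):
    C–H: 4 × 423 = 1692
    O–H: 4 × 456 = 1824
    Σ(broken) = 3516 kJ
  Bonds formed (products):
    C=O: 2 × 788 = 1576
    H–H: 4 × 444 = 1776
    Σ(formed) = 3352 kJ
  ΔH_1 = 3516 − 3352 = +164 kJ
Reaction 2:
  Bonds broken (reactants):
    N–H: 12 × 387 = 4644
    O=O: 3 × 489 = 1467
    Σ(broken) = 6111 kJ
  Bonds formed (products):
    N≡N: 2 × 960 = 1920
    O–H: 12 × 456 = 5472
    Σ(formed) = 7392 kJ
  ΔH_2 = 6111 − 7392 = −1281 kJ
ΔH_1 − ΔH_2 = +1445 kJ, so reaction 2 has the more negative ΔH; |ΔH_1 − ΔH_2| = 1445 kJ.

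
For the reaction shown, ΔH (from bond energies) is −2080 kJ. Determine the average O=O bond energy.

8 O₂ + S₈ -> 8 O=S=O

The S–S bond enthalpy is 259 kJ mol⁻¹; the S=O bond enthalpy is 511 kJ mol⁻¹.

D(O=O) ≈ 503 kJ/mol

Let D be the O=O bond energy.
Σ(broken) = 8×D + 8×259 = 2072 + 8D
Σ(formed) = 16×511 = 8176
ΔH = Σ(broken) − Σ(formed) = (2072 + 8D) − (8176) = −6104 + 8D
Setting this equal to −2080 kJ gives 8D = 4024, so D = 503 kJ/mol.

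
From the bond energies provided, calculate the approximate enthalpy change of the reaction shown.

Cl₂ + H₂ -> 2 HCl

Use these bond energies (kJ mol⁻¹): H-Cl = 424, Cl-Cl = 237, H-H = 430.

ΔH ≈ −181 kJ

Bonds broken (reactants):
  Cl-Cl: 1 × 237 = 237
  H-H: 1 × 430 = 430
  Σ(broken) = 667 kJ
Bonds formed (products):
  H-Cl: 2 × 424 = 848
  Σ(formed) = 848 kJ
ΔH = Σ(broken) − Σ(formed) = 667 − 848 = −181 kJ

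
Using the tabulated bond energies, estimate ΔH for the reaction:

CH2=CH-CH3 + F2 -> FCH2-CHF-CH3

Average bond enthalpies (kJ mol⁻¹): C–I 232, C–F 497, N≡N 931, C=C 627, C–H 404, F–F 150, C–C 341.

Bonds broken (reactants):
  C–C: 1 × 341 = 341
  C–H: 6 × 404 = 2424
  C=C: 1 × 627 = 627
  F–F: 1 × 150 = 150
  Σ(broken) = 3542 kJ
Bonds formed (products):
  C–C: 2 × 341 = 682
  C–F: 2 × 497 = 994
  C–H: 6 × 404 = 2424
  Σ(formed) = 4100 kJ
ΔH = Σ(broken) − Σ(formed) = 3542 − 4100 = −558 kJ

ΔH ≈ −558 kJ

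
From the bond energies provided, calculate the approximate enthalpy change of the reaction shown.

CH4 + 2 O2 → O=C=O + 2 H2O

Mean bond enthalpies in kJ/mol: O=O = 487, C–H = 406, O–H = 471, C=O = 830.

Bonds broken (reactants):
  C–H: 4 × 406 = 1624
  O=O: 2 × 487 = 974
  Σ(broken) = 2598 kJ
Bonds formed (products):
  C=O: 2 × 830 = 1660
  O–H: 4 × 471 = 1884
  Σ(formed) = 3544 kJ
ΔH = Σ(broken) − Σ(formed) = 2598 − 3544 = −946 kJ

ΔH ≈ −946 kJ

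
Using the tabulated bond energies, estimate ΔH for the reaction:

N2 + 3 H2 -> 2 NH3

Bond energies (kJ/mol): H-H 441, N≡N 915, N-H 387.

ΔH ≈ −84 kJ

Bonds broken (reactants):
  H-H: 3 × 441 = 1323
  N≡N: 1 × 915 = 915
  Σ(broken) = 2238 kJ
Bonds formed (products):
  N-H: 6 × 387 = 2322
  Σ(formed) = 2322 kJ
ΔH = Σ(broken) − Σ(formed) = 2238 − 2322 = −84 kJ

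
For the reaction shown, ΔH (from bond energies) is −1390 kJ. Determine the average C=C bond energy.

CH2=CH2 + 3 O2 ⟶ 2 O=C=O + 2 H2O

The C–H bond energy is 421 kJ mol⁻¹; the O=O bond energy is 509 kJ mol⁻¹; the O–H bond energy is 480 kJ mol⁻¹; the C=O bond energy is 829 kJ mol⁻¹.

D(C=C) ≈ 635 kJ/mol

Let D be the C=C bond energy.
Σ(broken) = 4×421 + 1×D + 3×509 = 3211 + D
Σ(formed) = 4×829 + 4×480 = 5236
ΔH = Σ(broken) − Σ(formed) = (3211 + D) − (5236) = −2025 + D
Setting this equal to −1390 kJ gives D = 635 kJ/mol.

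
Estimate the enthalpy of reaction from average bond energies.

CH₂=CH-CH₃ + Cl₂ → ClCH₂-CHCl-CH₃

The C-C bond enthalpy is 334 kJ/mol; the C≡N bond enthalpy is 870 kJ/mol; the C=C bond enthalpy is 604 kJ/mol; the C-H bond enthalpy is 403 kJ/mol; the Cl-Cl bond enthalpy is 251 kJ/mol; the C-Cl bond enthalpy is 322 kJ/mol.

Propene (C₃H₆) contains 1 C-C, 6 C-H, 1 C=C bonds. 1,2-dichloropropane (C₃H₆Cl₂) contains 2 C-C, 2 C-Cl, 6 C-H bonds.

Bonds broken (reactants):
  C-C: 1 × 334 = 334
  C-H: 6 × 403 = 2418
  C=C: 1 × 604 = 604
  Cl-Cl: 1 × 251 = 251
  Σ(broken) = 3607 kJ
Bonds formed (products):
  C-C: 2 × 334 = 668
  C-Cl: 2 × 322 = 644
  C-H: 6 × 403 = 2418
  Σ(formed) = 3730 kJ
ΔH = Σ(broken) − Σ(formed) = 3607 − 3730 = −123 kJ

ΔH ≈ −123 kJ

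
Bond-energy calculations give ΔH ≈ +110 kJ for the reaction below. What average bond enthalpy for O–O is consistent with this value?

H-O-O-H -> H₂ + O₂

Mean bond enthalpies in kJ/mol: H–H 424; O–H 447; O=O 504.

D(O–O) ≈ 144 kJ/mol

Let D be the O–O bond energy.
Σ(broken) = 2×447 + 1×D = 894 + D
Σ(formed) = 1×424 + 1×504 = 928
ΔH = Σ(broken) − Σ(formed) = (894 + D) − (928) = −34 + D
Setting this equal to +110 kJ gives D = 144 kJ/mol.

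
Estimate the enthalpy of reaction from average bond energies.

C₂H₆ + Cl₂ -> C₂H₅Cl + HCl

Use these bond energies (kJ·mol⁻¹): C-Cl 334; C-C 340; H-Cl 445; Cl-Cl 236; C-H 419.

Bonds broken (reactants):
  C-C: 1 × 340 = 340
  C-H: 6 × 419 = 2514
  Cl-Cl: 1 × 236 = 236
  Σ(broken) = 3090 kJ
Bonds formed (products):
  C-C: 1 × 340 = 340
  C-Cl: 1 × 334 = 334
  C-H: 5 × 419 = 2095
  H-Cl: 1 × 445 = 445
  Σ(formed) = 3214 kJ
ΔH = Σ(broken) − Σ(formed) = 3090 − 3214 = −124 kJ

ΔH ≈ −124 kJ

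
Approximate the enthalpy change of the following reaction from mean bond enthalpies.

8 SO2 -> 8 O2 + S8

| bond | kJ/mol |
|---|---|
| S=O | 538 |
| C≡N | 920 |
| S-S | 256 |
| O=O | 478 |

Bonds broken (reactants):
  S=O: 16 × 538 = 8608
  Σ(broken) = 8608 kJ
Bonds formed (products):
  O=O: 8 × 478 = 3824
  S-S: 8 × 256 = 2048
  Σ(formed) = 5872 kJ
ΔH = Σ(broken) − Σ(formed) = 8608 − 5872 = +2736 kJ

ΔH ≈ +2736 kJ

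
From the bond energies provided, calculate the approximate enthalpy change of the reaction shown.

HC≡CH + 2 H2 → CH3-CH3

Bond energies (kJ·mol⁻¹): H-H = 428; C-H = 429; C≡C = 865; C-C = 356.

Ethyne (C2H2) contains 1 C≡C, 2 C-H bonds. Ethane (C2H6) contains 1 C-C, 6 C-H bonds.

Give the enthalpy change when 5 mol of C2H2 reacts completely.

ΔH = −1755 kJ

Bonds broken (reactants):
  C≡C: 1 × 865 = 865
  C-H: 2 × 429 = 858
  H-H: 2 × 428 = 856
  Σ(broken) = 2579 kJ
Bonds formed (products):
  C-C: 1 × 356 = 356
  C-H: 6 × 429 = 2574
  Σ(formed) = 2930 kJ
ΔH = Σ(broken) − Σ(formed) = 2579 − 2930 = −351 kJ
For 5× the reaction as written: 5 × (−351) = −1755 kJ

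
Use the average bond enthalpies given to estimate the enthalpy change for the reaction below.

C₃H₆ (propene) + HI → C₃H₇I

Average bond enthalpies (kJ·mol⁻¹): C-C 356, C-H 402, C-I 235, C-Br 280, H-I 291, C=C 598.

ΔH ≈ −104 kJ

Bonds broken (reactants):
  C-C: 1 × 356 = 356
  C-H: 6 × 402 = 2412
  C=C: 1 × 598 = 598
  H-I: 1 × 291 = 291
  Σ(broken) = 3657 kJ
Bonds formed (products):
  C-C: 2 × 356 = 712
  C-H: 7 × 402 = 2814
  C-I: 1 × 235 = 235
  Σ(formed) = 3761 kJ
ΔH = Σ(broken) − Σ(formed) = 3657 − 3761 = −104 kJ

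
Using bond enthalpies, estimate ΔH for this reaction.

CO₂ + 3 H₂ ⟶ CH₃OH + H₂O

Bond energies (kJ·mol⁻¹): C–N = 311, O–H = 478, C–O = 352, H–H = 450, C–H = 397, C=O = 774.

Bonds broken (reactants):
  C=O: 2 × 774 = 1548
  H–H: 3 × 450 = 1350
  Σ(broken) = 2898 kJ
Bonds formed (products):
  C–H: 3 × 397 = 1191
  C–O: 1 × 352 = 352
  O–H: 3 × 478 = 1434
  Σ(formed) = 2977 kJ
ΔH = Σ(broken) − Σ(formed) = 2898 − 2977 = −79 kJ

ΔH ≈ −79 kJ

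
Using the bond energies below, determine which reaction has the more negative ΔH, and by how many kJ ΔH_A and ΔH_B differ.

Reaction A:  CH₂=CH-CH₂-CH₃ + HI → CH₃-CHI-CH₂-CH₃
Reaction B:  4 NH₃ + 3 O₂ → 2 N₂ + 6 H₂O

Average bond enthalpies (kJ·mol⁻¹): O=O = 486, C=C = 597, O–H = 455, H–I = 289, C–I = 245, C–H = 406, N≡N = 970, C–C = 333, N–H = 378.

Reaction B, by 1308 kJ

Reaction A:
  Bonds broken (reactants):
    C–C: 2 × 333 = 666
    C–H: 8 × 406 = 3248
    C=C: 1 × 597 = 597
    H–I: 1 × 289 = 289
    Σ(broken) = 4800 kJ
  Bonds formed (products):
    C–C: 3 × 333 = 999
    C–H: 9 × 406 = 3654
    C–I: 1 × 245 = 245
    Σ(formed) = 4898 kJ
  ΔH_A = 4800 − 4898 = −98 kJ
Reaction B:
  Bonds broken (reactants):
    N–H: 12 × 378 = 4536
    O=O: 3 × 486 = 1458
    Σ(broken) = 5994 kJ
  Bonds formed (products):
    N≡N: 2 × 970 = 1940
    O–H: 12 × 455 = 5460
    Σ(formed) = 7400 kJ
  ΔH_B = 5994 − 7400 = −1406 kJ
ΔH_A − ΔH_B = +1308 kJ, so reaction B has the more negative ΔH; |ΔH_A − ΔH_B| = 1308 kJ.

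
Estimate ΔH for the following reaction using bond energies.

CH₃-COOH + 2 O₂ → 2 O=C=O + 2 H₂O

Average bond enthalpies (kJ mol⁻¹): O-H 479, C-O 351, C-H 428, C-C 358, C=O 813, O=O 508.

Bonds broken (reactants):
  C-C: 1 × 358 = 358
  C-H: 3 × 428 = 1284
  C-O: 1 × 351 = 351
  C=O: 1 × 813 = 813
  O-H: 1 × 479 = 479
  O=O: 2 × 508 = 1016
  Σ(broken) = 4301 kJ
Bonds formed (products):
  C=O: 4 × 813 = 3252
  O-H: 4 × 479 = 1916
  Σ(formed) = 5168 kJ
ΔH = Σ(broken) − Σ(formed) = 4301 − 5168 = −867 kJ

ΔH ≈ −867 kJ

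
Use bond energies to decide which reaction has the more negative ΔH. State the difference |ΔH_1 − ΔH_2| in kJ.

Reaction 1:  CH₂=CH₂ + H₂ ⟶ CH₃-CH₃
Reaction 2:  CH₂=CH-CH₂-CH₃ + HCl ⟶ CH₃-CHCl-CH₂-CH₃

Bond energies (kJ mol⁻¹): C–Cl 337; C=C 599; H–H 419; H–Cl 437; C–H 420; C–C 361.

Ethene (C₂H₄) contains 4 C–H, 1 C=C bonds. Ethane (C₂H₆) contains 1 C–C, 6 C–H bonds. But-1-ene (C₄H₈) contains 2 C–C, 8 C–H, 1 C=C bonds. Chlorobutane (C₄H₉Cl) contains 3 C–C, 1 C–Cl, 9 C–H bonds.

Reaction 1, by 101 kJ

Reaction 1:
  Bonds broken (reactants):
    C–H: 4 × 420 = 1680
    C=C: 1 × 599 = 599
    H–H: 1 × 419 = 419
    Σ(broken) = 2698 kJ
  Bonds formed (products):
    C–C: 1 × 361 = 361
    C–H: 6 × 420 = 2520
    Σ(formed) = 2881 kJ
  ΔH_1 = 2698 − 2881 = −183 kJ
Reaction 2:
  Bonds broken (reactants):
    C–C: 2 × 361 = 722
    C–H: 8 × 420 = 3360
    C=C: 1 × 599 = 599
    H–Cl: 1 × 437 = 437
    Σ(broken) = 5118 kJ
  Bonds formed (products):
    C–C: 3 × 361 = 1083
    C–Cl: 1 × 337 = 337
    C–H: 9 × 420 = 3780
    Σ(formed) = 5200 kJ
  ΔH_2 = 5118 − 5200 = −82 kJ
ΔH_1 − ΔH_2 = −101 kJ, so reaction 1 has the more negative ΔH; |ΔH_1 − ΔH_2| = 101 kJ.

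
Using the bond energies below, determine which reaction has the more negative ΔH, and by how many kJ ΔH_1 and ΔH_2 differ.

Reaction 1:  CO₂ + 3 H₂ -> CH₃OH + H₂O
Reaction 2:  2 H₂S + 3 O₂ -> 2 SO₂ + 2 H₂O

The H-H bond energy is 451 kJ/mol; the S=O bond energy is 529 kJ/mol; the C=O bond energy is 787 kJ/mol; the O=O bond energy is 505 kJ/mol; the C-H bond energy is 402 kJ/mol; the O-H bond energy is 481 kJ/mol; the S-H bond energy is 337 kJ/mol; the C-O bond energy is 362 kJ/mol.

Reaction 2, by 1093 kJ

Reaction 1:
  Bonds broken (reactants):
    C=O: 2 × 787 = 1574
    H-H: 3 × 451 = 1353
    Σ(broken) = 2927 kJ
  Bonds formed (products):
    C-H: 3 × 402 = 1206
    C-O: 1 × 362 = 362
    O-H: 3 × 481 = 1443
    Σ(formed) = 3011 kJ
  ΔH_1 = 2927 − 3011 = −84 kJ
Reaction 2:
  Bonds broken (reactants):
    O=O: 3 × 505 = 1515
    S-H: 4 × 337 = 1348
    Σ(broken) = 2863 kJ
  Bonds formed (products):
    O-H: 4 × 481 = 1924
    S=O: 4 × 529 = 2116
    Σ(formed) = 4040 kJ
  ΔH_2 = 2863 − 4040 = −1177 kJ
ΔH_1 − ΔH_2 = +1093 kJ, so reaction 2 has the more negative ΔH; |ΔH_1 − ΔH_2| = 1093 kJ.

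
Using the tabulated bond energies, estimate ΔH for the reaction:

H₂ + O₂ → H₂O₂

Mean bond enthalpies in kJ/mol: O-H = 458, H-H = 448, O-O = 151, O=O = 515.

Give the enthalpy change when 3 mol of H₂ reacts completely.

ΔH = −312 kJ

Bonds broken (reactants):
  H-H: 1 × 448 = 448
  O=O: 1 × 515 = 515
  Σ(broken) = 963 kJ
Bonds formed (products):
  O-H: 2 × 458 = 916
  O-O: 1 × 151 = 151
  Σ(formed) = 1067 kJ
ΔH = Σ(broken) − Σ(formed) = 963 − 1067 = −104 kJ
For 3× the reaction as written: 3 × (−104) = −312 kJ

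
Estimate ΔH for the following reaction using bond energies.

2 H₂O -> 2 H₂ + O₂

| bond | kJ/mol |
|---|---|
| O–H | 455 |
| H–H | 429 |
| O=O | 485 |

ΔH ≈ +477 kJ

Bonds broken (reactants):
  O–H: 4 × 455 = 1820
  Σ(broken) = 1820 kJ
Bonds formed (products):
  H–H: 2 × 429 = 858
  O=O: 1 × 485 = 485
  Σ(formed) = 1343 kJ
ΔH = Σ(broken) − Σ(formed) = 1820 − 1343 = +477 kJ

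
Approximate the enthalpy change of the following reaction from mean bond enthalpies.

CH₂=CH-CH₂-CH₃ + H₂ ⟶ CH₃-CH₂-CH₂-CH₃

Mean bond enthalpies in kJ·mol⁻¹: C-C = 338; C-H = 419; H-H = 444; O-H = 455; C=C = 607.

ΔH ≈ −125 kJ

Bonds broken (reactants):
  C-C: 2 × 338 = 676
  C-H: 8 × 419 = 3352
  C=C: 1 × 607 = 607
  H-H: 1 × 444 = 444
  Σ(broken) = 5079 kJ
Bonds formed (products):
  C-C: 3 × 338 = 1014
  C-H: 10 × 419 = 4190
  Σ(formed) = 5204 kJ
ΔH = Σ(broken) − Σ(formed) = 5079 − 5204 = −125 kJ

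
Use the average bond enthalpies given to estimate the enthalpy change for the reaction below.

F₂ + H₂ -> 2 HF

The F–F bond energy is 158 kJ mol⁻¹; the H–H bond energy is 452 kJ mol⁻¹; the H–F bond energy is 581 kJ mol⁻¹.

ΔH ≈ −552 kJ

Bonds broken (reactants):
  F–F: 1 × 158 = 158
  H–H: 1 × 452 = 452
  Σ(broken) = 610 kJ
Bonds formed (products):
  H–F: 2 × 581 = 1162
  Σ(formed) = 1162 kJ
ΔH = Σ(broken) − Σ(formed) = 610 − 1162 = −552 kJ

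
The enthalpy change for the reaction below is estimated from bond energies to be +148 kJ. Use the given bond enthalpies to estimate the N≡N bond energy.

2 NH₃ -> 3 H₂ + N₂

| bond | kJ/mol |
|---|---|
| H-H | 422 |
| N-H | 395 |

D(N≡N) ≈ 956 kJ/mol

Let D be the N≡N bond energy.
Σ(broken) = 6×395 = 2370
Σ(formed) = 3×422 + 1×D = 1266 + D
ΔH = Σ(broken) − Σ(formed) = (2370) − (1266 + D) = +1104 − D
Setting this equal to +148 kJ gives D = 956 kJ/mol.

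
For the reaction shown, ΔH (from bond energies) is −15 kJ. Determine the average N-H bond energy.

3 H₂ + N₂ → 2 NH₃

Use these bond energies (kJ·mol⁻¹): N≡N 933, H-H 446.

Let D be the N-H bond energy.
Σ(broken) = 3×446 + 1×933 = 2271
Σ(formed) = 6×D = 6D
ΔH = Σ(broken) − Σ(formed) = (2271) − (6D) = +2271 − 6D
Setting this equal to −15 kJ gives 6D = 2286, so D = 381 kJ/mol.

D(N-H) ≈ 381 kJ/mol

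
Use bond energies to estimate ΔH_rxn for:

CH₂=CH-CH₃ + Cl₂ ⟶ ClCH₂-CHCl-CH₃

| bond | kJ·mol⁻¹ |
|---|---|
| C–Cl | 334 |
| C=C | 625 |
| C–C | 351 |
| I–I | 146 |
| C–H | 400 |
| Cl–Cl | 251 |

Bonds broken (reactants):
  C–C: 1 × 351 = 351
  C–H: 6 × 400 = 2400
  C=C: 1 × 625 = 625
  Cl–Cl: 1 × 251 = 251
  Σ(broken) = 3627 kJ
Bonds formed (products):
  C–C: 2 × 351 = 702
  C–Cl: 2 × 334 = 668
  C–H: 6 × 400 = 2400
  Σ(formed) = 3770 kJ
ΔH = Σ(broken) − Σ(formed) = 3627 − 3770 = −143 kJ

ΔH ≈ −143 kJ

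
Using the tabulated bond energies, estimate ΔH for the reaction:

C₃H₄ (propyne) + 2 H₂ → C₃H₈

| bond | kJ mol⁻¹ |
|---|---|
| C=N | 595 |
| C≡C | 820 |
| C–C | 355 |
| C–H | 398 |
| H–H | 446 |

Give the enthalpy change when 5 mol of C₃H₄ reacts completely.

ΔH = −1175 kJ

Bonds broken (reactants):
  C≡C: 1 × 820 = 820
  C–C: 1 × 355 = 355
  C–H: 4 × 398 = 1592
  H–H: 2 × 446 = 892
  Σ(broken) = 3659 kJ
Bonds formed (products):
  C–C: 2 × 355 = 710
  C–H: 8 × 398 = 3184
  Σ(formed) = 3894 kJ
ΔH = Σ(broken) − Σ(formed) = 3659 − 3894 = −235 kJ
For 5× the reaction as written: 5 × (−235) = −1175 kJ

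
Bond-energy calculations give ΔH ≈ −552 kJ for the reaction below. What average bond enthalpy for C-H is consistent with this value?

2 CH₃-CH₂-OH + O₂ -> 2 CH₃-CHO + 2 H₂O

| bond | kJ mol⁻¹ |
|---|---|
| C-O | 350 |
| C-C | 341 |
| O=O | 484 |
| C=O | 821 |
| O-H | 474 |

Let D be the C-H bond energy.
Σ(broken) = 2×341 + 10×D + 2×350 + 2×474 + 1×484 = 2814 + 10D
Σ(formed) = 2×341 + 8×D + 2×821 + 4×474 = 4220 + 8D
ΔH = Σ(broken) − Σ(formed) = (2814 + 10D) − (4220 + 8D) = −1406 + 2D
Setting this equal to −552 kJ gives 2D = 854, so D = 427 kJ/mol.

D(C-H) ≈ 427 kJ/mol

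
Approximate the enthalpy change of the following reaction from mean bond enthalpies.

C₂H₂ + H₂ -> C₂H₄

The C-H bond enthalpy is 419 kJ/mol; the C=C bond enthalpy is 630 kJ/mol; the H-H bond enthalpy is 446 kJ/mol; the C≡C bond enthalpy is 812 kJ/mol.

ΔH ≈ −210 kJ

Bonds broken (reactants):
  C≡C: 1 × 812 = 812
  C-H: 2 × 419 = 838
  H-H: 1 × 446 = 446
  Σ(broken) = 2096 kJ
Bonds formed (products):
  C-H: 4 × 419 = 1676
  C=C: 1 × 630 = 630
  Σ(formed) = 2306 kJ
ΔH = Σ(broken) − Σ(formed) = 2096 − 2306 = −210 kJ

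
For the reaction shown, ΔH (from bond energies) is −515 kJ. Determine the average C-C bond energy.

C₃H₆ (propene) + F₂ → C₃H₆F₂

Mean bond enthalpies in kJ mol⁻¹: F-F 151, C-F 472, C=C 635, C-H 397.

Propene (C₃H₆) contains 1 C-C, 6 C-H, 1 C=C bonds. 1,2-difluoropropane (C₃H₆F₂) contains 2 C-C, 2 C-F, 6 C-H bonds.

D(C-C) ≈ 357 kJ/mol

Let D be the C-C bond energy.
Σ(broken) = 1×D + 6×397 + 1×635 + 1×151 = 3168 + D
Σ(formed) = 2×D + 2×472 + 6×397 = 3326 + 2D
ΔH = Σ(broken) − Σ(formed) = (3168 + D) − (3326 + 2D) = −158 − D
Setting this equal to −515 kJ gives D = 357 kJ/mol.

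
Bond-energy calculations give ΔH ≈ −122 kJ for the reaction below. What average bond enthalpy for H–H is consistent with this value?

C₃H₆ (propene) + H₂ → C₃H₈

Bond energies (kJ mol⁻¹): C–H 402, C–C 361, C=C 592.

D(H–H) ≈ 451 kJ/mol

Let D be the H–H bond energy.
Σ(broken) = 1×361 + 6×402 + 1×592 + 1×D = 3365 + D
Σ(formed) = 2×361 + 8×402 = 3938
ΔH = Σ(broken) − Σ(formed) = (3365 + D) − (3938) = −573 + D
Setting this equal to −122 kJ gives D = 451 kJ/mol.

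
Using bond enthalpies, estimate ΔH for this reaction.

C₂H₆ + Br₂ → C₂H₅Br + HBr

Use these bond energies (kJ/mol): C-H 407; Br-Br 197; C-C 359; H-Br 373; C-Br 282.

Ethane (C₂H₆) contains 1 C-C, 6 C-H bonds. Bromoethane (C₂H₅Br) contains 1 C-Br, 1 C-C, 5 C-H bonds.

ΔH ≈ −51 kJ

Bonds broken (reactants):
  Br-Br: 1 × 197 = 197
  C-C: 1 × 359 = 359
  C-H: 6 × 407 = 2442
  Σ(broken) = 2998 kJ
Bonds formed (products):
  C-Br: 1 × 282 = 282
  C-C: 1 × 359 = 359
  C-H: 5 × 407 = 2035
  H-Br: 1 × 373 = 373
  Σ(formed) = 3049 kJ
ΔH = Σ(broken) − Σ(formed) = 2998 − 3049 = −51 kJ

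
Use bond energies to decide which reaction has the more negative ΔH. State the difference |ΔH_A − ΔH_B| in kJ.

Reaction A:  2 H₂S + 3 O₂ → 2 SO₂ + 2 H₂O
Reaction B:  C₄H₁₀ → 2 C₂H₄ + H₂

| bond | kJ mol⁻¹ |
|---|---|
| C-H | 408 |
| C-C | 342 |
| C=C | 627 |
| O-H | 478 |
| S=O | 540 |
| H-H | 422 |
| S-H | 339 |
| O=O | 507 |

Reaction A, by 1361 kJ

Reaction A:
  Bonds broken (reactants):
    O=O: 3 × 507 = 1521
    S-H: 4 × 339 = 1356
    Σ(broken) = 2877 kJ
  Bonds formed (products):
    O-H: 4 × 478 = 1912
    S=O: 4 × 540 = 2160
    Σ(formed) = 4072 kJ
  ΔH_A = 2877 − 4072 = −1195 kJ
Reaction B:
  Bonds broken (reactants):
    C-C: 3 × 342 = 1026
    C-H: 10 × 408 = 4080
    Σ(broken) = 5106 kJ
  Bonds formed (products):
    C-H: 8 × 408 = 3264
    C=C: 2 × 627 = 1254
    H-H: 1 × 422 = 422
    Σ(formed) = 4940 kJ
  ΔH_B = 5106 − 4940 = +166 kJ
ΔH_A − ΔH_B = −1361 kJ, so reaction A has the more negative ΔH; |ΔH_A − ΔH_B| = 1361 kJ.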